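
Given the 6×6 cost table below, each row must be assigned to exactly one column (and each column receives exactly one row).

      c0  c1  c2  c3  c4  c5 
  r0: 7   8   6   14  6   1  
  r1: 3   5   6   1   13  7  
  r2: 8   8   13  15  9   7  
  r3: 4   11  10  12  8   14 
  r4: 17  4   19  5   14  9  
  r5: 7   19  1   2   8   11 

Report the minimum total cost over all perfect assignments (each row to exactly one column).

optimal assignment: row0→col5 (cost 1), row1→col3 (cost 1), row2→col4 (cost 9), row3→col0 (cost 4), row4→col1 (cost 4), row5→col2 (cost 1)
total = 1 + 1 + 9 + 4 + 4 + 1 = 20

Minimum assignment cost: 20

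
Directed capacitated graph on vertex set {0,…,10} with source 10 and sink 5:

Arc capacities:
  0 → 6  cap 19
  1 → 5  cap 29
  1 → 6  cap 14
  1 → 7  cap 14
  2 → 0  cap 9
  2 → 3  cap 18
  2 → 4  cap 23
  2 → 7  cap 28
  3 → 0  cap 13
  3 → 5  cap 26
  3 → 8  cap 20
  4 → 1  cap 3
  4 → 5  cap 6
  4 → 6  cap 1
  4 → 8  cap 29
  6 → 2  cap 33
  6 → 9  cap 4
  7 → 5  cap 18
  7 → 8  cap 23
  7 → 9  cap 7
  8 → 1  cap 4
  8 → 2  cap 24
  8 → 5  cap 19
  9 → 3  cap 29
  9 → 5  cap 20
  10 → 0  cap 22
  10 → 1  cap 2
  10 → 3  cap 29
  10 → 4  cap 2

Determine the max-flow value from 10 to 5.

augment #1: 10→1→5 bottleneck 2, total now 2
augment #2: 10→3→5 bottleneck 26, total now 28
augment #3: 10→4→5 bottleneck 2, total now 30
augment #4: 10→3→8→5 bottleneck 3, total now 33
augment #5: 10→0→6→9→5 bottleneck 4, total now 37
augment #6: 10→0→6→2→4→5 bottleneck 4, total now 41
augment #7: 10→0→6→2→7→5 bottleneck 11, total now 52

Maximum flow value: 52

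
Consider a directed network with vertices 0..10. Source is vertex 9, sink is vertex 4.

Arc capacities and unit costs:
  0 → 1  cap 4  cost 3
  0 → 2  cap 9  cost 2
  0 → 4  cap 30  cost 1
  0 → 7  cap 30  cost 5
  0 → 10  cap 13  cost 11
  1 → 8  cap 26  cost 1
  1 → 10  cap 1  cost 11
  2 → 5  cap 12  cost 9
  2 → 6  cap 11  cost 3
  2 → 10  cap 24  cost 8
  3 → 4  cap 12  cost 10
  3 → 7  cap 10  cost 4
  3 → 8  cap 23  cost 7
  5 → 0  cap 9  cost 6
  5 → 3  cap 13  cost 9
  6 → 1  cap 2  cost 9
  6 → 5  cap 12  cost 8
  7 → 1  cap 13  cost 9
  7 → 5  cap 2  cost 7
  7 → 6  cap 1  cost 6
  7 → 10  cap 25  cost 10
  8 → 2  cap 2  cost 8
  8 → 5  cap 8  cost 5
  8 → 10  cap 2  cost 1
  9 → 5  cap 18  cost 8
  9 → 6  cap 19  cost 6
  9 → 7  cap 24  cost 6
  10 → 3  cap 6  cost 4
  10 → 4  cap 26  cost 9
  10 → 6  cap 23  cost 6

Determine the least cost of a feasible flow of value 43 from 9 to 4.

shortest-cost path #1: 9→5→0→4 push 9 @ unit cost 15 (adds 135)
shortest-cost path #2: 9→7→10→4 push 24 @ unit cost 25 (adds 600)
shortest-cost path #3: 9→6→1→8→10→4 push 2 @ unit cost 26 (adds 52)
shortest-cost path #4: 9→5→3→4 push 8 @ unit cost 27 (adds 216)
total cost = 1003

Minimum cost for 43 units: 1003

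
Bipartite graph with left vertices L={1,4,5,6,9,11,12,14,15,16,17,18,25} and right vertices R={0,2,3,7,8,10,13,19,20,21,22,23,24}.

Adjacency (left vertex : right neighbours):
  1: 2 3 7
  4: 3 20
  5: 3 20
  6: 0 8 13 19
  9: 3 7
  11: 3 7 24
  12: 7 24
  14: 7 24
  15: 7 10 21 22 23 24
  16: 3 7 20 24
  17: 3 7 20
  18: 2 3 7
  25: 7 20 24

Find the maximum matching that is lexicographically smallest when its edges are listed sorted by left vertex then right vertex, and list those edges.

|M| = 7 (so the lex-smallest maximum matching has 7 edges)
process left vertices in ascending order; for each, take the smallest-labelled available neighbour that still permits 7 edges overall, or leave it unmatched if none does
lex-smallest matching: {1-2, 4-3, 5-20, 6-0, 9-7, 11-24, 15-10}

Lex-smallest maximum matching: {(1,2), (4,3), (5,20), (6,0), (9,7), (11,24), (15,10)}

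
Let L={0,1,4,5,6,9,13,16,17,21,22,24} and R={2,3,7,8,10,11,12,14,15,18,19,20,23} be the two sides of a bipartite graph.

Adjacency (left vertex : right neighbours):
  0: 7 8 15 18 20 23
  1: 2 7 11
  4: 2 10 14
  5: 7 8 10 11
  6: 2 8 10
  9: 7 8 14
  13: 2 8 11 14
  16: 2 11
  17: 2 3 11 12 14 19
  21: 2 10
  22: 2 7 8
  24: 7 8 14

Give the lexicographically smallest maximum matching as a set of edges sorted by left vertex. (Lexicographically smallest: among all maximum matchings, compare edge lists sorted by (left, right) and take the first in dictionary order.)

|M| = 8 (so the lex-smallest maximum matching has 8 edges)
process left vertices in ascending order; for each, take the smallest-labelled available neighbour that still permits 8 edges overall, or leave it unmatched if none does
lex-smallest matching: {0-15, 1-2, 4-10, 5-7, 6-8, 9-14, 13-11, 17-3}

Lex-smallest maximum matching: {(0,15), (1,2), (4,10), (5,7), (6,8), (9,14), (13,11), (17,3)}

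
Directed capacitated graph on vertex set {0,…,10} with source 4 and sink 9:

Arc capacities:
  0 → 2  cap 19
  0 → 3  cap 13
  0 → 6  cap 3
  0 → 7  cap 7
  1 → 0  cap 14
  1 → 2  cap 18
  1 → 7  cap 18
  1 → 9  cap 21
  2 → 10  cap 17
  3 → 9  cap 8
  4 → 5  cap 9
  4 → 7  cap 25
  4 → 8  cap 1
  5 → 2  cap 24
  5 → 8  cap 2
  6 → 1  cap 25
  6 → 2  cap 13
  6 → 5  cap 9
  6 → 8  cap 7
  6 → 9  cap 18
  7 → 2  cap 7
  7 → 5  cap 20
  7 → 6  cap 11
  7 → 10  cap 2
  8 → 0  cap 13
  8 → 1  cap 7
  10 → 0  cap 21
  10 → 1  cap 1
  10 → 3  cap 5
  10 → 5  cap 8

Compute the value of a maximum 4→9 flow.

Maximum flow value: 26

augment #1: 4→7→6→9 bottleneck 11, total now 11
augment #2: 4→8→1→9 bottleneck 1, total now 12
augment #3: 4→5→8→1→9 bottleneck 2, total now 14
augment #4: 4→7→10→1→9 bottleneck 1, total now 15
augment #5: 4→7→10→3→9 bottleneck 1, total now 16
augment #6: 4→5→2→10→3→9 bottleneck 4, total now 20
augment #7: 4→5→2→10→0→3→9 bottleneck 3, total now 23
augment #8: 4→7→2→10→0→6→9 bottleneck 3, total now 26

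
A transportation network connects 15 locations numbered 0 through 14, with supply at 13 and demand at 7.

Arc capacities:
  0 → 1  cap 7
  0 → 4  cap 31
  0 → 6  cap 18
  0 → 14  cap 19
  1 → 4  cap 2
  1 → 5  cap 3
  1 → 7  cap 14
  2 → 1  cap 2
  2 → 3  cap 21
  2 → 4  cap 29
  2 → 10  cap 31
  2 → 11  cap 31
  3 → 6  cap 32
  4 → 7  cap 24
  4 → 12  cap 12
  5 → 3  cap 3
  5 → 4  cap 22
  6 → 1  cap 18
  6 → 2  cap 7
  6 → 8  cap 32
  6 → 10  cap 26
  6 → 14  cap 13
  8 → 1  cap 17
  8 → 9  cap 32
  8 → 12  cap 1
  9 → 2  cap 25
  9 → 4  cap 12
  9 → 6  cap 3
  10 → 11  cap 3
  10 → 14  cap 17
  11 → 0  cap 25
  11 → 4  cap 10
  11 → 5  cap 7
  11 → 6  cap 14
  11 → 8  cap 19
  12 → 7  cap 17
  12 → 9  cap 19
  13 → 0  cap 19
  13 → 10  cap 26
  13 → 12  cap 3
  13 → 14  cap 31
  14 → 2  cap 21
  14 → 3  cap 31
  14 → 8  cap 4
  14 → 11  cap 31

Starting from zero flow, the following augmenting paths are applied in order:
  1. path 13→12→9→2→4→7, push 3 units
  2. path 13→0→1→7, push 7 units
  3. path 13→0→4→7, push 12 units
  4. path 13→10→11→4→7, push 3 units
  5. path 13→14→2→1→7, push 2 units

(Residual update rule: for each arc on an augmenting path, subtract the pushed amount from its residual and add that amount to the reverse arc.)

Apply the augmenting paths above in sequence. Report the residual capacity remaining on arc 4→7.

Residual capacity of (4,7): 6

after path 1 (13→12→9→2→4→7, push 3): res(4,7)=21
after path 2 (13→0→1→7, push 7): res(4,7)=21
after path 3 (13→0→4→7, push 12): res(4,7)=9
after path 4 (13→10→11→4→7, push 3): res(4,7)=6
after path 5 (13→14→2→1→7, push 2): res(4,7)=6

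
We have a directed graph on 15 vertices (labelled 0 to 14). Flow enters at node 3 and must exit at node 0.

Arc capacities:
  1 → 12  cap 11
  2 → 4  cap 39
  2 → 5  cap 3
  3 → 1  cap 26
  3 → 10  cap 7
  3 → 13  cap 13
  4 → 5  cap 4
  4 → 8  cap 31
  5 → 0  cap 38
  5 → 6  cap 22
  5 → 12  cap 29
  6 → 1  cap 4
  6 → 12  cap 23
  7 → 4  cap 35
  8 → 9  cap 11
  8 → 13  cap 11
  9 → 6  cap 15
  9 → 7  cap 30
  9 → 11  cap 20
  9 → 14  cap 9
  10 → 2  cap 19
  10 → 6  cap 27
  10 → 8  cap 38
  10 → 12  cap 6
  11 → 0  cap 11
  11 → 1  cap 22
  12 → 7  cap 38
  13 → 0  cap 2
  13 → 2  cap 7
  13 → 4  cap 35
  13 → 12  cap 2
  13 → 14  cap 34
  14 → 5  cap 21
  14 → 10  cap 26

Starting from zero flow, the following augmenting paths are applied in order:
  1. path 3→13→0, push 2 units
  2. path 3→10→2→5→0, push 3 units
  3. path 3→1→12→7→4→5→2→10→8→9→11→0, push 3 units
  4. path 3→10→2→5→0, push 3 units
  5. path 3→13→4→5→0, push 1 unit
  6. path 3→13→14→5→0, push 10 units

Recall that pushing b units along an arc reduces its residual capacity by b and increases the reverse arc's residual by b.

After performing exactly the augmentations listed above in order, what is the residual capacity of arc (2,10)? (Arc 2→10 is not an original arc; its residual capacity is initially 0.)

Residual capacity of (2,10): 3

after path 1 (3→13→0, push 2): res(2,10)=0
after path 2 (3→10→2→5→0, push 3): res(2,10)=3
after path 3 (3→1→12→7→4→5→2→10→8→9→11→0, push 3): res(2,10)=0
after path 4 (3→10→2→5→0, push 3): res(2,10)=3
after path 5 (3→13→4→5→0, push 1): res(2,10)=3
after path 6 (3→13→14→5→0, push 10): res(2,10)=3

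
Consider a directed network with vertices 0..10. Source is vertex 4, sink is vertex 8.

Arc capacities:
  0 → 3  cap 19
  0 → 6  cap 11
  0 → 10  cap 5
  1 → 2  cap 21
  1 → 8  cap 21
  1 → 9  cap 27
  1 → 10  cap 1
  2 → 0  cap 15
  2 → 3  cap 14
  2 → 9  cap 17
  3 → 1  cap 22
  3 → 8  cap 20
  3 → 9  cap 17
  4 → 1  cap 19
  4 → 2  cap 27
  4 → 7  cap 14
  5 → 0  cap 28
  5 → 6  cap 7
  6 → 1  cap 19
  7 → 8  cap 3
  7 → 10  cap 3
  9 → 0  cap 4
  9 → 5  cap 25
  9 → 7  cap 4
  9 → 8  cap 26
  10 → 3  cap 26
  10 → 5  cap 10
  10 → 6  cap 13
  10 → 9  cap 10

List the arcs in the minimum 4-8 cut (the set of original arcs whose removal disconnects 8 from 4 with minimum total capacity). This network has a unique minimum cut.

augment #1: 4→1→8 push 19
augment #2: 4→7→8 push 3
augment #3: 4→2→3→8 push 14
augment #4: 4→2→9→8 push 13
augment #5: 4→7→10→3→8 push 3
max flow = 52; residual-reachable set from 4 gives S-side
cut edges (S→T): {(4,1), (4,2), (7,8), (7,10)} total cap 52

Min-cut arcs: {(4,1), (4,2), (7,8), (7,10)} (total capacity 52)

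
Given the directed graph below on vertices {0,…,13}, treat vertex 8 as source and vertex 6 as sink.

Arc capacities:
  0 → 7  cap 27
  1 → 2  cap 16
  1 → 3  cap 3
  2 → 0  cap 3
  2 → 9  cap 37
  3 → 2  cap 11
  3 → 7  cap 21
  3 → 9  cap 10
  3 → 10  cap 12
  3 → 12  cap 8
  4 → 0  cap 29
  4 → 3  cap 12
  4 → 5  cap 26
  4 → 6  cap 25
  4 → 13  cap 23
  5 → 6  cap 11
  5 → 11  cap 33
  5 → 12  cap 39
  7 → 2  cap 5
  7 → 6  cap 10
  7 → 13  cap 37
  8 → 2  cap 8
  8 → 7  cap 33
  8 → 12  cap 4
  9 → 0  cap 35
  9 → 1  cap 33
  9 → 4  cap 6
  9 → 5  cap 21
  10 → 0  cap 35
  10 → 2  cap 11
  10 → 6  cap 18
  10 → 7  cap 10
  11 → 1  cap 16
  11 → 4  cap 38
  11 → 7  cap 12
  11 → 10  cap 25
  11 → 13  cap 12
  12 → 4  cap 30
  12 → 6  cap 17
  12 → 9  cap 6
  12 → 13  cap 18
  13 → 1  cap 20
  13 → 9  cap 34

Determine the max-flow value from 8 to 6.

Maximum flow value: 44

augment #1: 8→7→6 bottleneck 10, total now 10
augment #2: 8→12→6 bottleneck 4, total now 14
augment #3: 8→2→9→4→6 bottleneck 6, total now 20
augment #4: 8→2→9→5→6 bottleneck 2, total now 22
augment #5: 8→7→2→9→5→6 bottleneck 5, total now 27
augment #6: 8→7→13→9→5→6 bottleneck 4, total now 31
augment #7: 8→7→13→1→3→10→6 bottleneck 3, total now 34
augment #8: 8→7→13→9→5→12→6 bottleneck 10, total now 44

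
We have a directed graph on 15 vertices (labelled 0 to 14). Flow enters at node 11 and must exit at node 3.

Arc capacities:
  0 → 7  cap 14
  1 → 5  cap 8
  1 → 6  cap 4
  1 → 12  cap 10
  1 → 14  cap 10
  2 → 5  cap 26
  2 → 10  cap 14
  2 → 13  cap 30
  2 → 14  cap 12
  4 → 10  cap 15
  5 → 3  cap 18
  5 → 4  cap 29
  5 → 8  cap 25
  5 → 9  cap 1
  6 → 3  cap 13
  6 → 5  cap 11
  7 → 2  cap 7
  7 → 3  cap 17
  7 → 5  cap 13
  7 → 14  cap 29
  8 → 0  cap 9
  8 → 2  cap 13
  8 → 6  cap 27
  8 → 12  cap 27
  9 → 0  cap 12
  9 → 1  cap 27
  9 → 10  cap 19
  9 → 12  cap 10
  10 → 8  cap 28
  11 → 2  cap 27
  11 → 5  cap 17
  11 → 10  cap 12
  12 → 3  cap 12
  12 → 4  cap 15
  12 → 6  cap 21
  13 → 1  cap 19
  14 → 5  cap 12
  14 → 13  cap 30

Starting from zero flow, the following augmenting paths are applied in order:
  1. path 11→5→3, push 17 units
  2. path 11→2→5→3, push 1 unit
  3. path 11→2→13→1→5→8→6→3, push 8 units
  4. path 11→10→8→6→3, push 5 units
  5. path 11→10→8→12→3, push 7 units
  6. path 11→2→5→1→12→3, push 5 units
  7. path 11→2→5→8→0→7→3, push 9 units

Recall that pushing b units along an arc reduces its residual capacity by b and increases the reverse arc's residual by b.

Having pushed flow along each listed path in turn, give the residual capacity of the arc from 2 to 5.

Residual capacity of (2,5): 11

after path 1 (11→5→3, push 17): res(2,5)=26
after path 2 (11→2→5→3, push 1): res(2,5)=25
after path 3 (11→2→13→1→5→8→6→3, push 8): res(2,5)=25
after path 4 (11→10→8→6→3, push 5): res(2,5)=25
after path 5 (11→10→8→12→3, push 7): res(2,5)=25
after path 6 (11→2→5→1→12→3, push 5): res(2,5)=20
after path 7 (11→2→5→8→0→7→3, push 9): res(2,5)=11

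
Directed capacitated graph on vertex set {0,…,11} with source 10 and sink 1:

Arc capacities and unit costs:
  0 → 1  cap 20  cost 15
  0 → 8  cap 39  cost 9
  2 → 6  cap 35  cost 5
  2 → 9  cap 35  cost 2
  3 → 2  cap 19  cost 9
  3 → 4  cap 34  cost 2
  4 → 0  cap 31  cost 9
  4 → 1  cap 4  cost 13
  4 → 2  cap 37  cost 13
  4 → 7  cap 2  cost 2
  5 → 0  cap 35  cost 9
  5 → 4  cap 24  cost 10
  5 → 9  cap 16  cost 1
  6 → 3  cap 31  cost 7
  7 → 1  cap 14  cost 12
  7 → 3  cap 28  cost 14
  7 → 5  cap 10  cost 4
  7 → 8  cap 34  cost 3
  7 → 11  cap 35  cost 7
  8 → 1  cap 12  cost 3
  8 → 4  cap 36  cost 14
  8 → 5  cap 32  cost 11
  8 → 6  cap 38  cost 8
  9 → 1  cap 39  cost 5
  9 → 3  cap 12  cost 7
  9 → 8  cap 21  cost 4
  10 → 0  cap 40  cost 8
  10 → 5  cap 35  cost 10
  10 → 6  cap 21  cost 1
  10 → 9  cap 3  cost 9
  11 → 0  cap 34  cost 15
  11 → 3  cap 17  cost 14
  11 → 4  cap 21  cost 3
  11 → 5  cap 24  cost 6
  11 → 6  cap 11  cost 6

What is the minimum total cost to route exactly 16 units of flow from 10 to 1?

shortest-cost path #1: 10→9→1 push 3 @ unit cost 14 (adds 42)
shortest-cost path #2: 10→5→9→1 push 13 @ unit cost 16 (adds 208)
total cost = 250

Minimum cost for 16 units: 250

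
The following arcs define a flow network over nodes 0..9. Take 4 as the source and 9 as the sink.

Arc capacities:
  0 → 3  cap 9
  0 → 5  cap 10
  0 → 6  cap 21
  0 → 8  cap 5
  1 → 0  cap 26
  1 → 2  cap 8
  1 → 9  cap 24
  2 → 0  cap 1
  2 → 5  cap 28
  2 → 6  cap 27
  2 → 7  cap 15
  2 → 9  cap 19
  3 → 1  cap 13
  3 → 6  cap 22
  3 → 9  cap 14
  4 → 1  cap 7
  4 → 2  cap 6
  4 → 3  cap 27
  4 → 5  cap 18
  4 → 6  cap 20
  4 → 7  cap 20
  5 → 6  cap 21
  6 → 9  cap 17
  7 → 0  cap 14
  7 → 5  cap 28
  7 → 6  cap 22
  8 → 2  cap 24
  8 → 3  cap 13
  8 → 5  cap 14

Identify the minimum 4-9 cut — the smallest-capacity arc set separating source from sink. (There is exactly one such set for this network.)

Min-cut arcs: {(0,8), (3,1), (3,9), (4,1), (4,2), (6,9)} (total capacity 62)

augment #1: 4→1→9 push 7
augment #2: 4→2→9 push 6
augment #3: 4→3→9 push 14
augment #4: 4→6→9 push 17
augment #5: 4→3→1→9 push 13
augment #6: 4→7→0→8→2→9 push 5
max flow = 62; residual-reachable set from 4 gives S-side
cut edges (S→T): {(0,8), (3,1), (3,9), (4,1), (4,2), (6,9)} total cap 62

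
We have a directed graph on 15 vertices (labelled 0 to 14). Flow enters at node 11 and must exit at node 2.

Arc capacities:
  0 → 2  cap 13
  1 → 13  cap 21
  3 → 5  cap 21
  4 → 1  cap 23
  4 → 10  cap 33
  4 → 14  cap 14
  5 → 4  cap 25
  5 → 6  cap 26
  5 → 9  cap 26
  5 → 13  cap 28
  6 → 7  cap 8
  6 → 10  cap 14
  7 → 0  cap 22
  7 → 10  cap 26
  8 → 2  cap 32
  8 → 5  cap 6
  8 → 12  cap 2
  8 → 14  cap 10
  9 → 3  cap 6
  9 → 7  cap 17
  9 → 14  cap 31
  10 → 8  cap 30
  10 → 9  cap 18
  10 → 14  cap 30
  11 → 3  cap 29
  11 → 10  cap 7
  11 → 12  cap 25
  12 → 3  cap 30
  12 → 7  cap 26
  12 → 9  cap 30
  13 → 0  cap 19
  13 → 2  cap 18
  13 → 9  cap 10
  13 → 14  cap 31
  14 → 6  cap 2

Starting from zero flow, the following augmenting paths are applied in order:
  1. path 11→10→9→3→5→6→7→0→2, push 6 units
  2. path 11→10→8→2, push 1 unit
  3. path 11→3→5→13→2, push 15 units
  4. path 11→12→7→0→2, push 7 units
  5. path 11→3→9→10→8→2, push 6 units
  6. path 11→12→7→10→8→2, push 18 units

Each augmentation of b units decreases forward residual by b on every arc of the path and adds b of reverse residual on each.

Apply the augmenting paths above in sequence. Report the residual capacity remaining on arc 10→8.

after path 1 (11→10→9→3→5→6→7→0→2, push 6): res(10,8)=30
after path 2 (11→10→8→2, push 1): res(10,8)=29
after path 3 (11→3→5→13→2, push 15): res(10,8)=29
after path 4 (11→12→7→0→2, push 7): res(10,8)=29
after path 5 (11→3→9→10→8→2, push 6): res(10,8)=23
after path 6 (11→12→7→10→8→2, push 18): res(10,8)=5

Residual capacity of (10,8): 5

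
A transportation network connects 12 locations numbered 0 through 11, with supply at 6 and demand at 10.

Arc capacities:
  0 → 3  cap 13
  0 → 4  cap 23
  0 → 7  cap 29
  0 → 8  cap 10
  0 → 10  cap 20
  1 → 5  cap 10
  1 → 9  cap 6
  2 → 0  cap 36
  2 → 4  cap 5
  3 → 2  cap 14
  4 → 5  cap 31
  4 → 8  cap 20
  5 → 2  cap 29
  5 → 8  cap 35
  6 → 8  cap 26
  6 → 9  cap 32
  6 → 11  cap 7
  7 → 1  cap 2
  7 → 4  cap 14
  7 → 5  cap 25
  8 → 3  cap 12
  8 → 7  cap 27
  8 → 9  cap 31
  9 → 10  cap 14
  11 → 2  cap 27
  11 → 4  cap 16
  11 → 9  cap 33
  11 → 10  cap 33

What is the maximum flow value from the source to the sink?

augment #1: 6→9→10 bottleneck 14, total now 14
augment #2: 6→11→10 bottleneck 7, total now 21
augment #3: 6→8→3→2→0→10 bottleneck 12, total now 33
augment #4: 6→8→7→5→2→0→10 bottleneck 8, total now 41

Maximum flow value: 41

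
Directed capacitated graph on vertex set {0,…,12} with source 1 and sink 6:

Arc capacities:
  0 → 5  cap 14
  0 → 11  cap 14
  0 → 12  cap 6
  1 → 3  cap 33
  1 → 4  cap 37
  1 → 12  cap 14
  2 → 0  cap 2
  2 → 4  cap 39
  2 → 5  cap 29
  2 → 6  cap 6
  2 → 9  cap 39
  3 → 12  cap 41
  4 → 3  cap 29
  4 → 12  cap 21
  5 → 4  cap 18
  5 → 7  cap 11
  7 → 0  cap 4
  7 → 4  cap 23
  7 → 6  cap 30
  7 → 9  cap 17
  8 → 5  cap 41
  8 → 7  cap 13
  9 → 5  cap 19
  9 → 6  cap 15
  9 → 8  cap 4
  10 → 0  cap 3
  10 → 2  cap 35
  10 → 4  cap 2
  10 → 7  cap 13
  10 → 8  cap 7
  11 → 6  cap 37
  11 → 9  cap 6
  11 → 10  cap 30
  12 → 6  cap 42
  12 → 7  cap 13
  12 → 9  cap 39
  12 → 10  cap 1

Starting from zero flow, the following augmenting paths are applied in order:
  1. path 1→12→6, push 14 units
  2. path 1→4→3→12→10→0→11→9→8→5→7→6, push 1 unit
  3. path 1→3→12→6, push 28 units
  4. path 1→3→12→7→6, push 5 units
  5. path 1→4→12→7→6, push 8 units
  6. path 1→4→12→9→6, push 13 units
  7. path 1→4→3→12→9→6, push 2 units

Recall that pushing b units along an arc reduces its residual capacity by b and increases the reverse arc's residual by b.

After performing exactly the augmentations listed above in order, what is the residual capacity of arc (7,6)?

Residual capacity of (7,6): 16

after path 1 (1→12→6, push 14): res(7,6)=30
after path 2 (1→4→3→12→10→0→11→9→8→5→7→6, push 1): res(7,6)=29
after path 3 (1→3→12→6, push 28): res(7,6)=29
after path 4 (1→3→12→7→6, push 5): res(7,6)=24
after path 5 (1→4→12→7→6, push 8): res(7,6)=16
after path 6 (1→4→12→9→6, push 13): res(7,6)=16
after path 7 (1→4→3→12→9→6, push 2): res(7,6)=16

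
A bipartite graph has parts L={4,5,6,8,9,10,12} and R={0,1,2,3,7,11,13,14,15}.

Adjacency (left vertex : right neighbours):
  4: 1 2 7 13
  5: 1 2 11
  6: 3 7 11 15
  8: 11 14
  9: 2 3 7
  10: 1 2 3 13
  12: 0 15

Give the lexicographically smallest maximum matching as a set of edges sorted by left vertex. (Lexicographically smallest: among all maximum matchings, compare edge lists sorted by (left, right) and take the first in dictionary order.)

|M| = 7 (so the lex-smallest maximum matching has 7 edges)
process left vertices in ascending order; for each, take the smallest-labelled available neighbour that still permits 7 edges overall, or leave it unmatched if none does
lex-smallest matching: {4-1, 5-2, 6-3, 8-11, 9-7, 10-13, 12-0}

Lex-smallest maximum matching: {(4,1), (5,2), (6,3), (8,11), (9,7), (10,13), (12,0)}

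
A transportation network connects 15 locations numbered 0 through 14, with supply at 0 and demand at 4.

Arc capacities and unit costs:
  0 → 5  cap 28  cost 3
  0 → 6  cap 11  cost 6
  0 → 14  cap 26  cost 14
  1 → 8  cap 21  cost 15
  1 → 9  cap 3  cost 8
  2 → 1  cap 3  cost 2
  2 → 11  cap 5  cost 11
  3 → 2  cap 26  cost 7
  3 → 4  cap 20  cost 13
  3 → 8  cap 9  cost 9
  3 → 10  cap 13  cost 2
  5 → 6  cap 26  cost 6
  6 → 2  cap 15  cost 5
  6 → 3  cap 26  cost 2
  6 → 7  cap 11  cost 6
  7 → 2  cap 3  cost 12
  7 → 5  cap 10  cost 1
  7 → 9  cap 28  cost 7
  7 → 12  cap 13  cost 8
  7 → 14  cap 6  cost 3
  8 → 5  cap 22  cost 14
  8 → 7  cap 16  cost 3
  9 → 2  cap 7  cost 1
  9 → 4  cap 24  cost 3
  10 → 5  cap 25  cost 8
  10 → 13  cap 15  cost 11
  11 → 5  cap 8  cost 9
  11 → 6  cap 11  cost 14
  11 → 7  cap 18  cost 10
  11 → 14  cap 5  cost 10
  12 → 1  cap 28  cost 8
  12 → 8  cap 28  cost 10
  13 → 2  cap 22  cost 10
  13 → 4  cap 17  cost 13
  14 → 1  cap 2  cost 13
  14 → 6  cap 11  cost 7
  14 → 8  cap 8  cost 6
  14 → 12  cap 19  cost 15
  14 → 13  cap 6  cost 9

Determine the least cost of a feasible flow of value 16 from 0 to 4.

shortest-cost path #1: 0→6→3→4 push 11 @ unit cost 21 (adds 231)
shortest-cost path #2: 0→5→6→3→4 push 5 @ unit cost 24 (adds 120)
total cost = 351

Minimum cost for 16 units: 351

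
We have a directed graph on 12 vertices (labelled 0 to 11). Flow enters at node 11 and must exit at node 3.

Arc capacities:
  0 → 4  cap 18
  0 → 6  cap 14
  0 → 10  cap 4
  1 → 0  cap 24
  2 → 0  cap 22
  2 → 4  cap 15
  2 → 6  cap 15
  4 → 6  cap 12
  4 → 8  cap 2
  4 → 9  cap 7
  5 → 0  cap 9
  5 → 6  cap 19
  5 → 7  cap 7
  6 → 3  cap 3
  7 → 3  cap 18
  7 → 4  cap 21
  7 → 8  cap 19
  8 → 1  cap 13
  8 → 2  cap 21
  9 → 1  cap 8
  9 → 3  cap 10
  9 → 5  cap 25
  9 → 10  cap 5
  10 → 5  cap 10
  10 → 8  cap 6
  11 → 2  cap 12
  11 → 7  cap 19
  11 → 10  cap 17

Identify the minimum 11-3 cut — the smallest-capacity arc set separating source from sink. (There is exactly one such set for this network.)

Min-cut arcs: {(4,9), (6,3), (7,3)} (total capacity 28)

augment #1: 11→7→3 push 18
augment #2: 11→2→6→3 push 3
augment #3: 11→2→4→9→3 push 7
max flow = 28; residual-reachable set from 11 gives S-side
cut edges (S→T): {(4,9), (6,3), (7,3)} total cap 28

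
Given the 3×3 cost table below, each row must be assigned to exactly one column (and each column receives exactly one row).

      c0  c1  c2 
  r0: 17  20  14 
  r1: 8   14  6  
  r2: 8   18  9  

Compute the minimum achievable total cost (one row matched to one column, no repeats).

Minimum assignment cost: 34

optimal assignment: row0→col1 (cost 20), row1→col2 (cost 6), row2→col0 (cost 8)
total = 20 + 6 + 8 = 34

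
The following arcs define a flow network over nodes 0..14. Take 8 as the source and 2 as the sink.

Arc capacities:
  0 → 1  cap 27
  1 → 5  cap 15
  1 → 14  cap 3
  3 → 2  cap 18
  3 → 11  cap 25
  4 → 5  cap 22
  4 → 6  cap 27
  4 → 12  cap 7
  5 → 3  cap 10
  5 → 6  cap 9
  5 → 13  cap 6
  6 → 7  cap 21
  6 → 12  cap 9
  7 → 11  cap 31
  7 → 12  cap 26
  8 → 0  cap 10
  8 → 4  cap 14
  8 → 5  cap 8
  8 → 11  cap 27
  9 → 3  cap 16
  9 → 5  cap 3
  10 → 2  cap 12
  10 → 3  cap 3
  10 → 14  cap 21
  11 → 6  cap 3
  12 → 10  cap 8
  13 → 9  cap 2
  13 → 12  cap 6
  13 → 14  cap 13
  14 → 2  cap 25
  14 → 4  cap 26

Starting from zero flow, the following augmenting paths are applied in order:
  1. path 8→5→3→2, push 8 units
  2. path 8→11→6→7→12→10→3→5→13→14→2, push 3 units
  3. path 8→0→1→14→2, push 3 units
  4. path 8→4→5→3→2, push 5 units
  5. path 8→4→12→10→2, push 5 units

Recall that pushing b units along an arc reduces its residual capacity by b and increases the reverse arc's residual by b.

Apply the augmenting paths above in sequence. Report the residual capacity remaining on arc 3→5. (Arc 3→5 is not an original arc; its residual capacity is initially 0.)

after path 1 (8→5→3→2, push 8): res(3,5)=8
after path 2 (8→11→6→7→12→10→3→5→13→14→2, push 3): res(3,5)=5
after path 3 (8→0→1→14→2, push 3): res(3,5)=5
after path 4 (8→4→5→3→2, push 5): res(3,5)=10
after path 5 (8→4→12→10→2, push 5): res(3,5)=10

Residual capacity of (3,5): 10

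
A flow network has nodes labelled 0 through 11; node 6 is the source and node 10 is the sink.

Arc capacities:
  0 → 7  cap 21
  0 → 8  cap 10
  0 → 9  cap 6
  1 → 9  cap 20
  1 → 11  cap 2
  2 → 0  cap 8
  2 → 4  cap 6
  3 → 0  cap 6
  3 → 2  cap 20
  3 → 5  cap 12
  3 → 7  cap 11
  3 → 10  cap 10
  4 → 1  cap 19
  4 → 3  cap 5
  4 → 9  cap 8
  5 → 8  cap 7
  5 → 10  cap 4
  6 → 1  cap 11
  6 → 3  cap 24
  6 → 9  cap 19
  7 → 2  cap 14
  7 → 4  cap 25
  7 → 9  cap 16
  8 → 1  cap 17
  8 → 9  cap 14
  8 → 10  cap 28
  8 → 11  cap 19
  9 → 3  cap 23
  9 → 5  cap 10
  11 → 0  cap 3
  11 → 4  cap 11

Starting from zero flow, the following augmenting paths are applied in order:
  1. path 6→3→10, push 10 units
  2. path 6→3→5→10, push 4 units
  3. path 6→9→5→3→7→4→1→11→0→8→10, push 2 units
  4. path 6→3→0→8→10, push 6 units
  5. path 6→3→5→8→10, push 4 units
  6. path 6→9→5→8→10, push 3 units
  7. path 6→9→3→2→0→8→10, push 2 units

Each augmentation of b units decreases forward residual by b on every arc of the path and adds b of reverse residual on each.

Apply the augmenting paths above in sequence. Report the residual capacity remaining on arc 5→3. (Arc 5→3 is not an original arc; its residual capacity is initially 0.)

Residual capacity of (5,3): 6

after path 1 (6→3→10, push 10): res(5,3)=0
after path 2 (6→3→5→10, push 4): res(5,3)=4
after path 3 (6→9→5→3→7→4→1→11→0→8→10, push 2): res(5,3)=2
after path 4 (6→3→0→8→10, push 6): res(5,3)=2
after path 5 (6→3→5→8→10, push 4): res(5,3)=6
after path 6 (6→9→5→8→10, push 3): res(5,3)=6
after path 7 (6→9→3→2→0→8→10, push 2): res(5,3)=6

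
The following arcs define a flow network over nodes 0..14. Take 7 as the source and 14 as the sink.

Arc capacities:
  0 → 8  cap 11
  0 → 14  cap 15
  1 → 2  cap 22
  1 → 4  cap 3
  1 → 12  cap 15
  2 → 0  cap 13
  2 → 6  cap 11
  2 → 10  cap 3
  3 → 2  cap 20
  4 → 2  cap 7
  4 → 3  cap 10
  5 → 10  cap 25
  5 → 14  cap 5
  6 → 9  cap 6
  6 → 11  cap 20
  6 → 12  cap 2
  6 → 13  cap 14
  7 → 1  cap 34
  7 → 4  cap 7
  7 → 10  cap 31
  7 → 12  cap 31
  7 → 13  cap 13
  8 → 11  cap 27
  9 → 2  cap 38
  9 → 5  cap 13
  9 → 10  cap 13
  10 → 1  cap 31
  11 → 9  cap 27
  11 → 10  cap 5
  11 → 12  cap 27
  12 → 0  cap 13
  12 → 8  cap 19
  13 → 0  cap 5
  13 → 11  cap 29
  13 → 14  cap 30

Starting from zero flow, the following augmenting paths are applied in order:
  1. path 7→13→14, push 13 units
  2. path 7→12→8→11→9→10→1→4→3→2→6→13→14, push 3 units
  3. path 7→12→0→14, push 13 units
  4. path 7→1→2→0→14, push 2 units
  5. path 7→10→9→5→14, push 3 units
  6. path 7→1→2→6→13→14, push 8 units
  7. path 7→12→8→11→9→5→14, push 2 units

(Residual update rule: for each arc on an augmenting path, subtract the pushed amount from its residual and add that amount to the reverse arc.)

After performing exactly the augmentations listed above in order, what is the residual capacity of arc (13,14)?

Residual capacity of (13,14): 6

after path 1 (7→13→14, push 13): res(13,14)=17
after path 2 (7→12→8→11→9→10→1→4→3→2→6→13→14, push 3): res(13,14)=14
after path 3 (7→12→0→14, push 13): res(13,14)=14
after path 4 (7→1→2→0→14, push 2): res(13,14)=14
after path 5 (7→10→9→5→14, push 3): res(13,14)=14
after path 6 (7→1→2→6→13→14, push 8): res(13,14)=6
after path 7 (7→12→8→11→9→5→14, push 2): res(13,14)=6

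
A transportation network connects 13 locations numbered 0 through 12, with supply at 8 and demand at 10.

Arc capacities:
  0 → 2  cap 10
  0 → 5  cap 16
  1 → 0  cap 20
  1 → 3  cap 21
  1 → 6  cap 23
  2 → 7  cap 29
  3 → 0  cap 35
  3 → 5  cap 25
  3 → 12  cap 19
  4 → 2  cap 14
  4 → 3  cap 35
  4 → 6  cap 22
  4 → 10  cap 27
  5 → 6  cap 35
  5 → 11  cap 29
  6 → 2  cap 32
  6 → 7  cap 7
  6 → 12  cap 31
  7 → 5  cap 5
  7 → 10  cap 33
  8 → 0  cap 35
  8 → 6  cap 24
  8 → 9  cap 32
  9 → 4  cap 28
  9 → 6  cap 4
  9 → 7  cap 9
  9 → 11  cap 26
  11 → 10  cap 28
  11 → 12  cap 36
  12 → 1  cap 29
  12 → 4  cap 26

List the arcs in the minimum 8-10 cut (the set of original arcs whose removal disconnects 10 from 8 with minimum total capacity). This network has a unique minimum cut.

Min-cut arcs: {(0,2), (0,5), (8,6), (8,9)} (total capacity 82)

augment #1: 8→6→7→10 push 7
augment #2: 8→9→4→10 push 27
augment #3: 8→9→7→10 push 5
augment #4: 8→0→2→7→10 push 10
augment #5: 8→0→5→11→10 push 16
augment #6: 8→6→2→7→10 push 11
augment #7: 8→6→2→7→5→11→10 push 5
augment #8: 8→6→2→7→9→11→10 push 1
max flow = 82; residual-reachable set from 8 gives S-side
cut edges (S→T): {(0,2), (0,5), (8,6), (8,9)} total cap 82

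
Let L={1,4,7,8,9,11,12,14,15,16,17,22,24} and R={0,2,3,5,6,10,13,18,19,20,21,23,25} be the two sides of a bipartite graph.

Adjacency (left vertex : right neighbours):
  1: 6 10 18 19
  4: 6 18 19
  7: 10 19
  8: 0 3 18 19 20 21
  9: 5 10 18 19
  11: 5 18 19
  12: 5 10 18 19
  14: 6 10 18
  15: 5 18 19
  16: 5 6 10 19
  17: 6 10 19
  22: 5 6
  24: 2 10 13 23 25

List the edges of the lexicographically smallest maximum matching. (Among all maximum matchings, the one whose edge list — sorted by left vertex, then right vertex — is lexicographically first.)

Lex-smallest maximum matching: {(1,6), (4,18), (7,10), (8,0), (9,5), (11,19), (24,2)}

|M| = 7 (so the lex-smallest maximum matching has 7 edges)
process left vertices in ascending order; for each, take the smallest-labelled available neighbour that still permits 7 edges overall, or leave it unmatched if none does
lex-smallest matching: {1-6, 4-18, 7-10, 8-0, 9-5, 11-19, 24-2}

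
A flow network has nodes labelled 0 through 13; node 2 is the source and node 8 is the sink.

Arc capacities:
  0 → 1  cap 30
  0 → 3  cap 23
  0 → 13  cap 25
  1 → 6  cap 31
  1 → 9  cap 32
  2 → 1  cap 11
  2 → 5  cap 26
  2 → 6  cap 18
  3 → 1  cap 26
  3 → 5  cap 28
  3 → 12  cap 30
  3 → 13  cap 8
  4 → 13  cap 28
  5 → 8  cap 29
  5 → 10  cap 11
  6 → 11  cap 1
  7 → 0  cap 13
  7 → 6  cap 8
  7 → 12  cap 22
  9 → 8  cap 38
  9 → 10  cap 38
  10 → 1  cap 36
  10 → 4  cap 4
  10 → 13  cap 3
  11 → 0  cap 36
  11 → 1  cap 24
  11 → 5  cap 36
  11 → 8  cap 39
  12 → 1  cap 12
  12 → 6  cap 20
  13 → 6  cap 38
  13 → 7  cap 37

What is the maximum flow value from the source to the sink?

augment #1: 2→5→8 bottleneck 26, total now 26
augment #2: 2→1→9→8 bottleneck 11, total now 37
augment #3: 2→6→11→8 bottleneck 1, total now 38

Maximum flow value: 38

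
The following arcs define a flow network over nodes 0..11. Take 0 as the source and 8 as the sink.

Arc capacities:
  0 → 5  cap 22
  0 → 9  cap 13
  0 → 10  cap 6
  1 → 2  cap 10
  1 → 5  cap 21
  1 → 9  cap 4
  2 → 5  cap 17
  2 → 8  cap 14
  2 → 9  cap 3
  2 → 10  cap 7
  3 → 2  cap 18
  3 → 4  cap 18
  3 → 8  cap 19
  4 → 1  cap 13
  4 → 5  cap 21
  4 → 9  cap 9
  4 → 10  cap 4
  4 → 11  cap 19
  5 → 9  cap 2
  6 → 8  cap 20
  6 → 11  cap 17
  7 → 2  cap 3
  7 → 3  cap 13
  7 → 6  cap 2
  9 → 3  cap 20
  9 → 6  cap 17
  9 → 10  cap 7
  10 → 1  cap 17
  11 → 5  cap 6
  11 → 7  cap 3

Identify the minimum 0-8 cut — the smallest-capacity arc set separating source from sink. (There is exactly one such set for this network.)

augment #1: 0→9→3→8 push 13
augment #2: 0→5→9→3→8 push 2
augment #3: 0→10→1→2→8 push 6
max flow = 21; residual-reachable set from 0 gives S-side
cut edges (S→T): {(0,9), (0,10), (5,9)} total cap 21

Min-cut arcs: {(0,9), (0,10), (5,9)} (total capacity 21)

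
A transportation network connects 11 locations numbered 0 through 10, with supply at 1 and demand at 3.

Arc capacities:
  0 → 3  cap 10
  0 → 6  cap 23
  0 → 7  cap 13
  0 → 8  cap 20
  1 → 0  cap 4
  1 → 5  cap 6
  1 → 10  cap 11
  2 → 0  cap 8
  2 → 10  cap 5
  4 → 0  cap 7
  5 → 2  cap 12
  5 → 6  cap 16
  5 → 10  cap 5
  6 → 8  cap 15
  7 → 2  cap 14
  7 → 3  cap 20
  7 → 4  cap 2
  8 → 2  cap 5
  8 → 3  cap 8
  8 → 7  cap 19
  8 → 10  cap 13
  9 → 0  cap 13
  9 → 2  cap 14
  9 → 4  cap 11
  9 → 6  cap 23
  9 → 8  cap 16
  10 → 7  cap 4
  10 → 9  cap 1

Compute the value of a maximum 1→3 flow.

augment #1: 1→0→3 bottleneck 4, total now 4
augment #2: 1→10→7→3 bottleneck 4, total now 8
augment #3: 1→5→2→0→3 bottleneck 6, total now 14
augment #4: 1→10→9→8→3 bottleneck 1, total now 15

Maximum flow value: 15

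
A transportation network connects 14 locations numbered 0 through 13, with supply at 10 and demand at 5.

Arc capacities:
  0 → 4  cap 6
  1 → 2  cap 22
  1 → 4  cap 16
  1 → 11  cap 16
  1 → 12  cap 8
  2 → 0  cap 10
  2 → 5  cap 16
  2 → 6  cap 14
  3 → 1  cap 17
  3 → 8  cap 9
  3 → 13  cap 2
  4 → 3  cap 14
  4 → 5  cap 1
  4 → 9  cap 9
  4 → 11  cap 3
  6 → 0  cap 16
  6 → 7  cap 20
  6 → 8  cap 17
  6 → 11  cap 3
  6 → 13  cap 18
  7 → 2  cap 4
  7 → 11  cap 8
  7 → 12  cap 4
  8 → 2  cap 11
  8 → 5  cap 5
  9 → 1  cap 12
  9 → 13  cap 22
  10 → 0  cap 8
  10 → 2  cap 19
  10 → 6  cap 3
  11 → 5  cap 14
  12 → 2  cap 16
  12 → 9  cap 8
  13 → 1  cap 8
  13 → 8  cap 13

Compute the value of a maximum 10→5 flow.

Maximum flow value: 28

augment #1: 10→2→5 bottleneck 16, total now 16
augment #2: 10→0→4→5 bottleneck 1, total now 17
augment #3: 10→6→8→5 bottleneck 3, total now 20
augment #4: 10→0→4→11→5 bottleneck 3, total now 23
augment #5: 10→2→6→8→5 bottleneck 2, total now 25
augment #6: 10→2→6→11→5 bottleneck 1, total now 26
augment #7: 10→0→4→3→1→11→5 bottleneck 2, total now 28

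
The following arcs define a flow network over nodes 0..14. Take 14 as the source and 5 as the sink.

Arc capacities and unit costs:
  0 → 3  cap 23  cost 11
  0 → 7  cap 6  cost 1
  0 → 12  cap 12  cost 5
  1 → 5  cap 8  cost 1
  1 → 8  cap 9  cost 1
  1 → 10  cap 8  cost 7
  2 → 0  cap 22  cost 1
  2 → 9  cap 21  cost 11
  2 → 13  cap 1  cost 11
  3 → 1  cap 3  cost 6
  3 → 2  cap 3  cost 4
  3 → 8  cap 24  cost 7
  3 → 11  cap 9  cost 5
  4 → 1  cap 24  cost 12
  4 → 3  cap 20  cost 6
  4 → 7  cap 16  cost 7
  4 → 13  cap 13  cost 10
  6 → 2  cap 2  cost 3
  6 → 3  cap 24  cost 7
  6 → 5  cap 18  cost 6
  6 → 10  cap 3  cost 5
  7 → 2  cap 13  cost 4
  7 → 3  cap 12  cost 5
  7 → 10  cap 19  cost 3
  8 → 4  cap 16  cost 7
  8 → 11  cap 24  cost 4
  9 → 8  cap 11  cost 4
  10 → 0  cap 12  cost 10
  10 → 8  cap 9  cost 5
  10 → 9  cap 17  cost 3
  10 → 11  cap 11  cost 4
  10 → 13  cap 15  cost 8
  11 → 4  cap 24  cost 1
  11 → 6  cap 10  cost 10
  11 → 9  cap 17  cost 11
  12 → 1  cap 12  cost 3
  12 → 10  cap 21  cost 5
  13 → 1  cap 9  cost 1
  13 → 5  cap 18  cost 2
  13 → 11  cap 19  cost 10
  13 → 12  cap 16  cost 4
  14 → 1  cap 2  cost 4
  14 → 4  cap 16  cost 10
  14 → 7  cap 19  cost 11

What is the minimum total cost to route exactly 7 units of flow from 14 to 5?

shortest-cost path #1: 14→1→5 push 2 @ unit cost 5 (adds 10)
shortest-cost path #2: 14→4→13→5 push 5 @ unit cost 22 (adds 110)
total cost = 120

Minimum cost for 7 units: 120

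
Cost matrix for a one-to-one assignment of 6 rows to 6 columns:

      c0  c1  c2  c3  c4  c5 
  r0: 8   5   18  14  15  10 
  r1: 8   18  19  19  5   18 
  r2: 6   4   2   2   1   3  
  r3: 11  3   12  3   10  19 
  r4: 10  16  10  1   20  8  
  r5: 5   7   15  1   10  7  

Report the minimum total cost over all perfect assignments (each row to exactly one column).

Minimum assignment cost: 26

one of 2 optimal assignments: row0→col0 (cost 8), row1→col4 (cost 5), row2→col2 (cost 2), row3→col1 (cost 3), row4→col3 (cost 1), row5→col5 (cost 7)
total = 8 + 5 + 2 + 3 + 1 + 7 = 26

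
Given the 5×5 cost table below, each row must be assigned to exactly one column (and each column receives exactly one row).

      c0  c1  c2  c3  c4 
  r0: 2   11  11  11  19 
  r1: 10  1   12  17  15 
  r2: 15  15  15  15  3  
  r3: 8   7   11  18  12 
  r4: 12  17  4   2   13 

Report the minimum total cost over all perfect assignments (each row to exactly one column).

optimal assignment: row0→col0 (cost 2), row1→col1 (cost 1), row2→col4 (cost 3), row3→col2 (cost 11), row4→col3 (cost 2)
total = 2 + 1 + 3 + 11 + 2 = 19

Minimum assignment cost: 19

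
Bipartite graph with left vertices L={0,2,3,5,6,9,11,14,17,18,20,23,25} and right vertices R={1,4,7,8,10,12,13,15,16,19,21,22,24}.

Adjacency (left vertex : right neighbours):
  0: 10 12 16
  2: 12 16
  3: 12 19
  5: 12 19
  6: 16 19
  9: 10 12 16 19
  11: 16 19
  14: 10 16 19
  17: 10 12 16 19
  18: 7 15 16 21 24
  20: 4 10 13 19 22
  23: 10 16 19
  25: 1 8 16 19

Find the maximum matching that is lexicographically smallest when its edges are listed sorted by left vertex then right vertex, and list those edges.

Lex-smallest maximum matching: {(0,10), (2,12), (3,19), (6,16), (18,7), (20,4), (25,1)}

|M| = 7 (so the lex-smallest maximum matching has 7 edges)
process left vertices in ascending order; for each, take the smallest-labelled available neighbour that still permits 7 edges overall, or leave it unmatched if none does
lex-smallest matching: {0-10, 2-12, 3-19, 6-16, 18-7, 20-4, 25-1}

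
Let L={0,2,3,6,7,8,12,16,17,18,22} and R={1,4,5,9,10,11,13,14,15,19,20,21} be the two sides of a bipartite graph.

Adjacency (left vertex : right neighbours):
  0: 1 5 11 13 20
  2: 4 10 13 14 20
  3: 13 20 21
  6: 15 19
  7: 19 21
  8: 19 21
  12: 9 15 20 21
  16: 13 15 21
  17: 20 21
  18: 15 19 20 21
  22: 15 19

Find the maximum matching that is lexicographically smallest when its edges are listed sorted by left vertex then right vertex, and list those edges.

Lex-smallest maximum matching: {(0,1), (2,4), (3,13), (6,15), (7,19), (8,21), (12,9), (17,20)}

|M| = 8 (so the lex-smallest maximum matching has 8 edges)
process left vertices in ascending order; for each, take the smallest-labelled available neighbour that still permits 8 edges overall, or leave it unmatched if none does
lex-smallest matching: {0-1, 2-4, 3-13, 6-15, 7-19, 8-21, 12-9, 17-20}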